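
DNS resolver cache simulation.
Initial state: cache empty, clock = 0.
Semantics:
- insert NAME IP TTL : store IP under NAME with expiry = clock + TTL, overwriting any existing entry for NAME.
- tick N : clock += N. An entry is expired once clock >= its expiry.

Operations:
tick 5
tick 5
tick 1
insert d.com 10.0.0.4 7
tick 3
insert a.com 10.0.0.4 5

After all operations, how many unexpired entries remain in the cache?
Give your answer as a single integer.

Op 1: tick 5 -> clock=5.
Op 2: tick 5 -> clock=10.
Op 3: tick 1 -> clock=11.
Op 4: insert d.com -> 10.0.0.4 (expiry=11+7=18). clock=11
Op 5: tick 3 -> clock=14.
Op 6: insert a.com -> 10.0.0.4 (expiry=14+5=19). clock=14
Final cache (unexpired): {a.com,d.com} -> size=2

Answer: 2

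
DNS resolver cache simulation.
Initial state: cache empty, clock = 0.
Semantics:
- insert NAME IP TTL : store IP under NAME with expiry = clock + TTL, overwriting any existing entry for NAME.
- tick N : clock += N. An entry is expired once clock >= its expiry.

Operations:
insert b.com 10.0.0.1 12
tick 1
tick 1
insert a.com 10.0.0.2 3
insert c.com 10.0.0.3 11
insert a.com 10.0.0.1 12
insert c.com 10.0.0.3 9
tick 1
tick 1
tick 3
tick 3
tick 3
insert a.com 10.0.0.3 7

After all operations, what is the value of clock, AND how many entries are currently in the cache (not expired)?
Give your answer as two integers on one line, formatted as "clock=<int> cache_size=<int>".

Op 1: insert b.com -> 10.0.0.1 (expiry=0+12=12). clock=0
Op 2: tick 1 -> clock=1.
Op 3: tick 1 -> clock=2.
Op 4: insert a.com -> 10.0.0.2 (expiry=2+3=5). clock=2
Op 5: insert c.com -> 10.0.0.3 (expiry=2+11=13). clock=2
Op 6: insert a.com -> 10.0.0.1 (expiry=2+12=14). clock=2
Op 7: insert c.com -> 10.0.0.3 (expiry=2+9=11). clock=2
Op 8: tick 1 -> clock=3.
Op 9: tick 1 -> clock=4.
Op 10: tick 3 -> clock=7.
Op 11: tick 3 -> clock=10.
Op 12: tick 3 -> clock=13. purged={b.com,c.com}
Op 13: insert a.com -> 10.0.0.3 (expiry=13+7=20). clock=13
Final clock = 13
Final cache (unexpired): {a.com} -> size=1

Answer: clock=13 cache_size=1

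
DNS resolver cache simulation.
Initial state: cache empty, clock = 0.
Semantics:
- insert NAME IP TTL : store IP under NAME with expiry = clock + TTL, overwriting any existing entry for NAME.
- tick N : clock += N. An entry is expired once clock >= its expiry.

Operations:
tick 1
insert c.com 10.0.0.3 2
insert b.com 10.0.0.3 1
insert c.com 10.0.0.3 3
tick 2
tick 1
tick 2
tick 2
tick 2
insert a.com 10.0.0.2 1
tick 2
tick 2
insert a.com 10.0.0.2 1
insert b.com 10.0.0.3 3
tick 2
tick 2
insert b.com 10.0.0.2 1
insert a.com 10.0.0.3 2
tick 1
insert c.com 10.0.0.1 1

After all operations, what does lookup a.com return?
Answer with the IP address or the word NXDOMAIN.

Answer: 10.0.0.3

Derivation:
Op 1: tick 1 -> clock=1.
Op 2: insert c.com -> 10.0.0.3 (expiry=1+2=3). clock=1
Op 3: insert b.com -> 10.0.0.3 (expiry=1+1=2). clock=1
Op 4: insert c.com -> 10.0.0.3 (expiry=1+3=4). clock=1
Op 5: tick 2 -> clock=3. purged={b.com}
Op 6: tick 1 -> clock=4. purged={c.com}
Op 7: tick 2 -> clock=6.
Op 8: tick 2 -> clock=8.
Op 9: tick 2 -> clock=10.
Op 10: insert a.com -> 10.0.0.2 (expiry=10+1=11). clock=10
Op 11: tick 2 -> clock=12. purged={a.com}
Op 12: tick 2 -> clock=14.
Op 13: insert a.com -> 10.0.0.2 (expiry=14+1=15). clock=14
Op 14: insert b.com -> 10.0.0.3 (expiry=14+3=17). clock=14
Op 15: tick 2 -> clock=16. purged={a.com}
Op 16: tick 2 -> clock=18. purged={b.com}
Op 17: insert b.com -> 10.0.0.2 (expiry=18+1=19). clock=18
Op 18: insert a.com -> 10.0.0.3 (expiry=18+2=20). clock=18
Op 19: tick 1 -> clock=19. purged={b.com}
Op 20: insert c.com -> 10.0.0.1 (expiry=19+1=20). clock=19
lookup a.com: present, ip=10.0.0.3 expiry=20 > clock=19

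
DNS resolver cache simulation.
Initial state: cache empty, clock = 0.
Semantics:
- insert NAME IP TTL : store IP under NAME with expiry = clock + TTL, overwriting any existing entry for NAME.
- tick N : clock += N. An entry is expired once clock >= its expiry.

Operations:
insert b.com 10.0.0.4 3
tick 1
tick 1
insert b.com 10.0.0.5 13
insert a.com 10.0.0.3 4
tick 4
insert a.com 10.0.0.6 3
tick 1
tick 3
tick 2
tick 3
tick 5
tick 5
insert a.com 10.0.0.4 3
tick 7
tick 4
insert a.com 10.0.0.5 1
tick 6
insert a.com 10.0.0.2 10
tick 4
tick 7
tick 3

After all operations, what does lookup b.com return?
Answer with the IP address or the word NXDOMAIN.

Op 1: insert b.com -> 10.0.0.4 (expiry=0+3=3). clock=0
Op 2: tick 1 -> clock=1.
Op 3: tick 1 -> clock=2.
Op 4: insert b.com -> 10.0.0.5 (expiry=2+13=15). clock=2
Op 5: insert a.com -> 10.0.0.3 (expiry=2+4=6). clock=2
Op 6: tick 4 -> clock=6. purged={a.com}
Op 7: insert a.com -> 10.0.0.6 (expiry=6+3=9). clock=6
Op 8: tick 1 -> clock=7.
Op 9: tick 3 -> clock=10. purged={a.com}
Op 10: tick 2 -> clock=12.
Op 11: tick 3 -> clock=15. purged={b.com}
Op 12: tick 5 -> clock=20.
Op 13: tick 5 -> clock=25.
Op 14: insert a.com -> 10.0.0.4 (expiry=25+3=28). clock=25
Op 15: tick 7 -> clock=32. purged={a.com}
Op 16: tick 4 -> clock=36.
Op 17: insert a.com -> 10.0.0.5 (expiry=36+1=37). clock=36
Op 18: tick 6 -> clock=42. purged={a.com}
Op 19: insert a.com -> 10.0.0.2 (expiry=42+10=52). clock=42
Op 20: tick 4 -> clock=46.
Op 21: tick 7 -> clock=53. purged={a.com}
Op 22: tick 3 -> clock=56.
lookup b.com: not in cache (expired or never inserted)

Answer: NXDOMAIN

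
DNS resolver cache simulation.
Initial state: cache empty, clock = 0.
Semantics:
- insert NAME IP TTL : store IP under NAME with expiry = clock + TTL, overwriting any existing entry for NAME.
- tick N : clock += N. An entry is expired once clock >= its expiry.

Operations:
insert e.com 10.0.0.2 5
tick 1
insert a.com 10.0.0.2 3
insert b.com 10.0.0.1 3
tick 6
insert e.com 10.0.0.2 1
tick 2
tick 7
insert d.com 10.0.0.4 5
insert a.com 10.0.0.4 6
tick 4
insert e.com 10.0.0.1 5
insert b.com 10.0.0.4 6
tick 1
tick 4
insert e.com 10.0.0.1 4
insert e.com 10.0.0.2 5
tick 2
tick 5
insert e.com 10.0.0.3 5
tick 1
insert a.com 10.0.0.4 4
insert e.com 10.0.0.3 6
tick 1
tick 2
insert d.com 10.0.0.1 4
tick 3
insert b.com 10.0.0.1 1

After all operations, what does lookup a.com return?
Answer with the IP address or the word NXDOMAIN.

Op 1: insert e.com -> 10.0.0.2 (expiry=0+5=5). clock=0
Op 2: tick 1 -> clock=1.
Op 3: insert a.com -> 10.0.0.2 (expiry=1+3=4). clock=1
Op 4: insert b.com -> 10.0.0.1 (expiry=1+3=4). clock=1
Op 5: tick 6 -> clock=7. purged={a.com,b.com,e.com}
Op 6: insert e.com -> 10.0.0.2 (expiry=7+1=8). clock=7
Op 7: tick 2 -> clock=9. purged={e.com}
Op 8: tick 7 -> clock=16.
Op 9: insert d.com -> 10.0.0.4 (expiry=16+5=21). clock=16
Op 10: insert a.com -> 10.0.0.4 (expiry=16+6=22). clock=16
Op 11: tick 4 -> clock=20.
Op 12: insert e.com -> 10.0.0.1 (expiry=20+5=25). clock=20
Op 13: insert b.com -> 10.0.0.4 (expiry=20+6=26). clock=20
Op 14: tick 1 -> clock=21. purged={d.com}
Op 15: tick 4 -> clock=25. purged={a.com,e.com}
Op 16: insert e.com -> 10.0.0.1 (expiry=25+4=29). clock=25
Op 17: insert e.com -> 10.0.0.2 (expiry=25+5=30). clock=25
Op 18: tick 2 -> clock=27. purged={b.com}
Op 19: tick 5 -> clock=32. purged={e.com}
Op 20: insert e.com -> 10.0.0.3 (expiry=32+5=37). clock=32
Op 21: tick 1 -> clock=33.
Op 22: insert a.com -> 10.0.0.4 (expiry=33+4=37). clock=33
Op 23: insert e.com -> 10.0.0.3 (expiry=33+6=39). clock=33
Op 24: tick 1 -> clock=34.
Op 25: tick 2 -> clock=36.
Op 26: insert d.com -> 10.0.0.1 (expiry=36+4=40). clock=36
Op 27: tick 3 -> clock=39. purged={a.com,e.com}
Op 28: insert b.com -> 10.0.0.1 (expiry=39+1=40). clock=39
lookup a.com: not in cache (expired or never inserted)

Answer: NXDOMAIN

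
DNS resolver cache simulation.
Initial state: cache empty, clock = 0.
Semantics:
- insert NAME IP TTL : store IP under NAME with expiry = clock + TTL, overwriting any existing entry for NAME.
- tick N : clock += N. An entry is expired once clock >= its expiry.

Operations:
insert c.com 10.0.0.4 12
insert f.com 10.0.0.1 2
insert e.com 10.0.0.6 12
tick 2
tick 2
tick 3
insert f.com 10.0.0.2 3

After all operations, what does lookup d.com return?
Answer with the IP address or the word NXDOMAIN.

Answer: NXDOMAIN

Derivation:
Op 1: insert c.com -> 10.0.0.4 (expiry=0+12=12). clock=0
Op 2: insert f.com -> 10.0.0.1 (expiry=0+2=2). clock=0
Op 3: insert e.com -> 10.0.0.6 (expiry=0+12=12). clock=0
Op 4: tick 2 -> clock=2. purged={f.com}
Op 5: tick 2 -> clock=4.
Op 6: tick 3 -> clock=7.
Op 7: insert f.com -> 10.0.0.2 (expiry=7+3=10). clock=7
lookup d.com: not in cache (expired or never inserted)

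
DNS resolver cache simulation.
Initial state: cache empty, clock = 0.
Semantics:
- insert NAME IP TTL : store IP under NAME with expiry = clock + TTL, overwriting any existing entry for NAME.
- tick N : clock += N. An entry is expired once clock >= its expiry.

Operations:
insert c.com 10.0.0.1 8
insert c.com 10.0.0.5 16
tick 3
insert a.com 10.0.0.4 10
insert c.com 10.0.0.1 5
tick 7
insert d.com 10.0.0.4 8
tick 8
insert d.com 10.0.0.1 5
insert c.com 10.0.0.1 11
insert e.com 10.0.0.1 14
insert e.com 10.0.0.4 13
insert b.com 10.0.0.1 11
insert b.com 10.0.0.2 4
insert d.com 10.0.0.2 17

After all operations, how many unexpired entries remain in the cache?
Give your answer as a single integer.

Op 1: insert c.com -> 10.0.0.1 (expiry=0+8=8). clock=0
Op 2: insert c.com -> 10.0.0.5 (expiry=0+16=16). clock=0
Op 3: tick 3 -> clock=3.
Op 4: insert a.com -> 10.0.0.4 (expiry=3+10=13). clock=3
Op 5: insert c.com -> 10.0.0.1 (expiry=3+5=8). clock=3
Op 6: tick 7 -> clock=10. purged={c.com}
Op 7: insert d.com -> 10.0.0.4 (expiry=10+8=18). clock=10
Op 8: tick 8 -> clock=18. purged={a.com,d.com}
Op 9: insert d.com -> 10.0.0.1 (expiry=18+5=23). clock=18
Op 10: insert c.com -> 10.0.0.1 (expiry=18+11=29). clock=18
Op 11: insert e.com -> 10.0.0.1 (expiry=18+14=32). clock=18
Op 12: insert e.com -> 10.0.0.4 (expiry=18+13=31). clock=18
Op 13: insert b.com -> 10.0.0.1 (expiry=18+11=29). clock=18
Op 14: insert b.com -> 10.0.0.2 (expiry=18+4=22). clock=18
Op 15: insert d.com -> 10.0.0.2 (expiry=18+17=35). clock=18
Final cache (unexpired): {b.com,c.com,d.com,e.com} -> size=4

Answer: 4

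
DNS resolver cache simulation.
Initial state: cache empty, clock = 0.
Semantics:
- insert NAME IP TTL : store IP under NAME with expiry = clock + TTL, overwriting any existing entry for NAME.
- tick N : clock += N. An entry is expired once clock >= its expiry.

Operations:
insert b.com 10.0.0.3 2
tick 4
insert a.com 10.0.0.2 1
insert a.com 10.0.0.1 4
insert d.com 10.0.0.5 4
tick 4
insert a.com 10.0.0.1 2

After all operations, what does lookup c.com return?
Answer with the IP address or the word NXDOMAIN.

Op 1: insert b.com -> 10.0.0.3 (expiry=0+2=2). clock=0
Op 2: tick 4 -> clock=4. purged={b.com}
Op 3: insert a.com -> 10.0.0.2 (expiry=4+1=5). clock=4
Op 4: insert a.com -> 10.0.0.1 (expiry=4+4=8). clock=4
Op 5: insert d.com -> 10.0.0.5 (expiry=4+4=8). clock=4
Op 6: tick 4 -> clock=8. purged={a.com,d.com}
Op 7: insert a.com -> 10.0.0.1 (expiry=8+2=10). clock=8
lookup c.com: not in cache (expired or never inserted)

Answer: NXDOMAIN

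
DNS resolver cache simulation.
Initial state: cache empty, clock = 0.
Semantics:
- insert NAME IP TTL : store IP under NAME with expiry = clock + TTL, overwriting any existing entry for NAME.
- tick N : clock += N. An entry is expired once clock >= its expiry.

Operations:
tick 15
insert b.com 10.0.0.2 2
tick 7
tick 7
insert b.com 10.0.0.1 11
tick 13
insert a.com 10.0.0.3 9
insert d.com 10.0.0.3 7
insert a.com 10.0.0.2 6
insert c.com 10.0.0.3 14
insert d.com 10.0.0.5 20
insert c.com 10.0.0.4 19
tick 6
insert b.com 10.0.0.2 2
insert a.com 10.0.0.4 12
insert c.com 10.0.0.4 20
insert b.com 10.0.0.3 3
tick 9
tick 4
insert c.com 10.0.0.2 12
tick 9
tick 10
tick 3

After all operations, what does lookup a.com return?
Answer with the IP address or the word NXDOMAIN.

Answer: NXDOMAIN

Derivation:
Op 1: tick 15 -> clock=15.
Op 2: insert b.com -> 10.0.0.2 (expiry=15+2=17). clock=15
Op 3: tick 7 -> clock=22. purged={b.com}
Op 4: tick 7 -> clock=29.
Op 5: insert b.com -> 10.0.0.1 (expiry=29+11=40). clock=29
Op 6: tick 13 -> clock=42. purged={b.com}
Op 7: insert a.com -> 10.0.0.3 (expiry=42+9=51). clock=42
Op 8: insert d.com -> 10.0.0.3 (expiry=42+7=49). clock=42
Op 9: insert a.com -> 10.0.0.2 (expiry=42+6=48). clock=42
Op 10: insert c.com -> 10.0.0.3 (expiry=42+14=56). clock=42
Op 11: insert d.com -> 10.0.0.5 (expiry=42+20=62). clock=42
Op 12: insert c.com -> 10.0.0.4 (expiry=42+19=61). clock=42
Op 13: tick 6 -> clock=48. purged={a.com}
Op 14: insert b.com -> 10.0.0.2 (expiry=48+2=50). clock=48
Op 15: insert a.com -> 10.0.0.4 (expiry=48+12=60). clock=48
Op 16: insert c.com -> 10.0.0.4 (expiry=48+20=68). clock=48
Op 17: insert b.com -> 10.0.0.3 (expiry=48+3=51). clock=48
Op 18: tick 9 -> clock=57. purged={b.com}
Op 19: tick 4 -> clock=61. purged={a.com}
Op 20: insert c.com -> 10.0.0.2 (expiry=61+12=73). clock=61
Op 21: tick 9 -> clock=70. purged={d.com}
Op 22: tick 10 -> clock=80. purged={c.com}
Op 23: tick 3 -> clock=83.
lookup a.com: not in cache (expired or never inserted)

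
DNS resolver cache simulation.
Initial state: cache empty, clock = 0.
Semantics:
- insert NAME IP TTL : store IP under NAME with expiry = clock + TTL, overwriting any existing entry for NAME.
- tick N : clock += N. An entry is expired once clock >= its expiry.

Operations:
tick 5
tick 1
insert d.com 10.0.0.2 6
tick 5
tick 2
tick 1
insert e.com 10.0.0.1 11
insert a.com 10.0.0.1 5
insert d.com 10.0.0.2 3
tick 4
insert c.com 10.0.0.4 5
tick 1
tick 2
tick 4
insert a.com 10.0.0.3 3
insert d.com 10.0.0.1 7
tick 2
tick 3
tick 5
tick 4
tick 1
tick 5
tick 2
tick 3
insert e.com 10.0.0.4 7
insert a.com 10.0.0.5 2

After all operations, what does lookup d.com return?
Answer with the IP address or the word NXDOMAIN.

Op 1: tick 5 -> clock=5.
Op 2: tick 1 -> clock=6.
Op 3: insert d.com -> 10.0.0.2 (expiry=6+6=12). clock=6
Op 4: tick 5 -> clock=11.
Op 5: tick 2 -> clock=13. purged={d.com}
Op 6: tick 1 -> clock=14.
Op 7: insert e.com -> 10.0.0.1 (expiry=14+11=25). clock=14
Op 8: insert a.com -> 10.0.0.1 (expiry=14+5=19). clock=14
Op 9: insert d.com -> 10.0.0.2 (expiry=14+3=17). clock=14
Op 10: tick 4 -> clock=18. purged={d.com}
Op 11: insert c.com -> 10.0.0.4 (expiry=18+5=23). clock=18
Op 12: tick 1 -> clock=19. purged={a.com}
Op 13: tick 2 -> clock=21.
Op 14: tick 4 -> clock=25. purged={c.com,e.com}
Op 15: insert a.com -> 10.0.0.3 (expiry=25+3=28). clock=25
Op 16: insert d.com -> 10.0.0.1 (expiry=25+7=32). clock=25
Op 17: tick 2 -> clock=27.
Op 18: tick 3 -> clock=30. purged={a.com}
Op 19: tick 5 -> clock=35. purged={d.com}
Op 20: tick 4 -> clock=39.
Op 21: tick 1 -> clock=40.
Op 22: tick 5 -> clock=45.
Op 23: tick 2 -> clock=47.
Op 24: tick 3 -> clock=50.
Op 25: insert e.com -> 10.0.0.4 (expiry=50+7=57). clock=50
Op 26: insert a.com -> 10.0.0.5 (expiry=50+2=52). clock=50
lookup d.com: not in cache (expired or never inserted)

Answer: NXDOMAIN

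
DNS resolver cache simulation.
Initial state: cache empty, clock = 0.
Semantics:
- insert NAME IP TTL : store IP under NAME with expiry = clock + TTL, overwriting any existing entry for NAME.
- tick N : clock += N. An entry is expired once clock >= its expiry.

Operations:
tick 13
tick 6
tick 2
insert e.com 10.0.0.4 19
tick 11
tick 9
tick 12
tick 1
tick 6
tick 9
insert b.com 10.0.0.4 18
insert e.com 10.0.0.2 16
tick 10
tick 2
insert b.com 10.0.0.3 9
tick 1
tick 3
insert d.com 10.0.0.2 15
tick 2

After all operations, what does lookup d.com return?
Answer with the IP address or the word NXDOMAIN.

Op 1: tick 13 -> clock=13.
Op 2: tick 6 -> clock=19.
Op 3: tick 2 -> clock=21.
Op 4: insert e.com -> 10.0.0.4 (expiry=21+19=40). clock=21
Op 5: tick 11 -> clock=32.
Op 6: tick 9 -> clock=41. purged={e.com}
Op 7: tick 12 -> clock=53.
Op 8: tick 1 -> clock=54.
Op 9: tick 6 -> clock=60.
Op 10: tick 9 -> clock=69.
Op 11: insert b.com -> 10.0.0.4 (expiry=69+18=87). clock=69
Op 12: insert e.com -> 10.0.0.2 (expiry=69+16=85). clock=69
Op 13: tick 10 -> clock=79.
Op 14: tick 2 -> clock=81.
Op 15: insert b.com -> 10.0.0.3 (expiry=81+9=90). clock=81
Op 16: tick 1 -> clock=82.
Op 17: tick 3 -> clock=85. purged={e.com}
Op 18: insert d.com -> 10.0.0.2 (expiry=85+15=100). clock=85
Op 19: tick 2 -> clock=87.
lookup d.com: present, ip=10.0.0.2 expiry=100 > clock=87

Answer: 10.0.0.2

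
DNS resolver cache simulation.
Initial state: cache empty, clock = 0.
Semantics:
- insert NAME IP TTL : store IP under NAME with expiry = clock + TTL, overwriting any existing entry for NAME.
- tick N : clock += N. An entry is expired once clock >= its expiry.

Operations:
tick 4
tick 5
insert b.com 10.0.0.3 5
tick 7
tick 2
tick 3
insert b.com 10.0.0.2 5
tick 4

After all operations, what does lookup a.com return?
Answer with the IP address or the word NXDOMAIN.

Op 1: tick 4 -> clock=4.
Op 2: tick 5 -> clock=9.
Op 3: insert b.com -> 10.0.0.3 (expiry=9+5=14). clock=9
Op 4: tick 7 -> clock=16. purged={b.com}
Op 5: tick 2 -> clock=18.
Op 6: tick 3 -> clock=21.
Op 7: insert b.com -> 10.0.0.2 (expiry=21+5=26). clock=21
Op 8: tick 4 -> clock=25.
lookup a.com: not in cache (expired or never inserted)

Answer: NXDOMAIN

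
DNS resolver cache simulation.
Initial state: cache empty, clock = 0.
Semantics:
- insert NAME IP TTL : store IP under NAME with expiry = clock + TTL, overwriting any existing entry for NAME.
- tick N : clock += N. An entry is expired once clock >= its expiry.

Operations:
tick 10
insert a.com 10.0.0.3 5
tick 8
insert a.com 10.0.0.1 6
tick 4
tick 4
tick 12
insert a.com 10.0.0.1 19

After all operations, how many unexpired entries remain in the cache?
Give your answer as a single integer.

Answer: 1

Derivation:
Op 1: tick 10 -> clock=10.
Op 2: insert a.com -> 10.0.0.3 (expiry=10+5=15). clock=10
Op 3: tick 8 -> clock=18. purged={a.com}
Op 4: insert a.com -> 10.0.0.1 (expiry=18+6=24). clock=18
Op 5: tick 4 -> clock=22.
Op 6: tick 4 -> clock=26. purged={a.com}
Op 7: tick 12 -> clock=38.
Op 8: insert a.com -> 10.0.0.1 (expiry=38+19=57). clock=38
Final cache (unexpired): {a.com} -> size=1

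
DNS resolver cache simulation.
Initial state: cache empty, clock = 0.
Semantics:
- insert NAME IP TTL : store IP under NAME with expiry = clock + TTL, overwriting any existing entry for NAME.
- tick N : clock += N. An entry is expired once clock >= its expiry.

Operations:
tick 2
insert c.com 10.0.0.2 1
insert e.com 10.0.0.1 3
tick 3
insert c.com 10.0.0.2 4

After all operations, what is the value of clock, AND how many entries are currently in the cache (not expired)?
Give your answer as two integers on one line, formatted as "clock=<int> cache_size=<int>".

Answer: clock=5 cache_size=1

Derivation:
Op 1: tick 2 -> clock=2.
Op 2: insert c.com -> 10.0.0.2 (expiry=2+1=3). clock=2
Op 3: insert e.com -> 10.0.0.1 (expiry=2+3=5). clock=2
Op 4: tick 3 -> clock=5. purged={c.com,e.com}
Op 5: insert c.com -> 10.0.0.2 (expiry=5+4=9). clock=5
Final clock = 5
Final cache (unexpired): {c.com} -> size=1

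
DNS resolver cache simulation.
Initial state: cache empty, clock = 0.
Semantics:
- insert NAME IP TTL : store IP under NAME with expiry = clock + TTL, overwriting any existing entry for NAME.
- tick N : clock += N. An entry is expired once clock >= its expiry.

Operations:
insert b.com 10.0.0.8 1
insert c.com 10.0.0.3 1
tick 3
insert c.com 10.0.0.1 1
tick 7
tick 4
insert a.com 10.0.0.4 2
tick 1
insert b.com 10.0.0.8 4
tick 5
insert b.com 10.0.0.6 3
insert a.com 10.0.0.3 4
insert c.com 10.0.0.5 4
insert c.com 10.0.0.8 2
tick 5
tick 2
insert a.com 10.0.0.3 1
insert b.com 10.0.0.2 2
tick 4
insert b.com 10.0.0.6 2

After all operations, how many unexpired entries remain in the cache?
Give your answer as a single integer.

Answer: 1

Derivation:
Op 1: insert b.com -> 10.0.0.8 (expiry=0+1=1). clock=0
Op 2: insert c.com -> 10.0.0.3 (expiry=0+1=1). clock=0
Op 3: tick 3 -> clock=3. purged={b.com,c.com}
Op 4: insert c.com -> 10.0.0.1 (expiry=3+1=4). clock=3
Op 5: tick 7 -> clock=10. purged={c.com}
Op 6: tick 4 -> clock=14.
Op 7: insert a.com -> 10.0.0.4 (expiry=14+2=16). clock=14
Op 8: tick 1 -> clock=15.
Op 9: insert b.com -> 10.0.0.8 (expiry=15+4=19). clock=15
Op 10: tick 5 -> clock=20. purged={a.com,b.com}
Op 11: insert b.com -> 10.0.0.6 (expiry=20+3=23). clock=20
Op 12: insert a.com -> 10.0.0.3 (expiry=20+4=24). clock=20
Op 13: insert c.com -> 10.0.0.5 (expiry=20+4=24). clock=20
Op 14: insert c.com -> 10.0.0.8 (expiry=20+2=22). clock=20
Op 15: tick 5 -> clock=25. purged={a.com,b.com,c.com}
Op 16: tick 2 -> clock=27.
Op 17: insert a.com -> 10.0.0.3 (expiry=27+1=28). clock=27
Op 18: insert b.com -> 10.0.0.2 (expiry=27+2=29). clock=27
Op 19: tick 4 -> clock=31. purged={a.com,b.com}
Op 20: insert b.com -> 10.0.0.6 (expiry=31+2=33). clock=31
Final cache (unexpired): {b.com} -> size=1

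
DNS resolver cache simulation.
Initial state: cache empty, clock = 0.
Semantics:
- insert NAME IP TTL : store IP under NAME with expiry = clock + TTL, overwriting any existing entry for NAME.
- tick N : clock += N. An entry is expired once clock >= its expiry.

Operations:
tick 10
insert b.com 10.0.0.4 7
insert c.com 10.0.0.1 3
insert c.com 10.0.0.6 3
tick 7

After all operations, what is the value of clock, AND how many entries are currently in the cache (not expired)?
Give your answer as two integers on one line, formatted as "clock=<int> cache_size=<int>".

Answer: clock=17 cache_size=0

Derivation:
Op 1: tick 10 -> clock=10.
Op 2: insert b.com -> 10.0.0.4 (expiry=10+7=17). clock=10
Op 3: insert c.com -> 10.0.0.1 (expiry=10+3=13). clock=10
Op 4: insert c.com -> 10.0.0.6 (expiry=10+3=13). clock=10
Op 5: tick 7 -> clock=17. purged={b.com,c.com}
Final clock = 17
Final cache (unexpired): {} -> size=0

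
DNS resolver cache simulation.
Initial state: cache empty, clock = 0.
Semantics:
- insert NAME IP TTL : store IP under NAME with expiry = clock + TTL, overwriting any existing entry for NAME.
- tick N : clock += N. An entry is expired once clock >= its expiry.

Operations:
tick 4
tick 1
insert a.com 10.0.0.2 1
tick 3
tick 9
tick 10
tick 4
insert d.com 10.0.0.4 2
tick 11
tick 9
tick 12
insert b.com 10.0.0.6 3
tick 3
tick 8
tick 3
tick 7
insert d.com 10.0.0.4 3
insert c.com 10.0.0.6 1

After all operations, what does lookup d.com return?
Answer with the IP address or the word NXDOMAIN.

Answer: 10.0.0.4

Derivation:
Op 1: tick 4 -> clock=4.
Op 2: tick 1 -> clock=5.
Op 3: insert a.com -> 10.0.0.2 (expiry=5+1=6). clock=5
Op 4: tick 3 -> clock=8. purged={a.com}
Op 5: tick 9 -> clock=17.
Op 6: tick 10 -> clock=27.
Op 7: tick 4 -> clock=31.
Op 8: insert d.com -> 10.0.0.4 (expiry=31+2=33). clock=31
Op 9: tick 11 -> clock=42. purged={d.com}
Op 10: tick 9 -> clock=51.
Op 11: tick 12 -> clock=63.
Op 12: insert b.com -> 10.0.0.6 (expiry=63+3=66). clock=63
Op 13: tick 3 -> clock=66. purged={b.com}
Op 14: tick 8 -> clock=74.
Op 15: tick 3 -> clock=77.
Op 16: tick 7 -> clock=84.
Op 17: insert d.com -> 10.0.0.4 (expiry=84+3=87). clock=84
Op 18: insert c.com -> 10.0.0.6 (expiry=84+1=85). clock=84
lookup d.com: present, ip=10.0.0.4 expiry=87 > clock=84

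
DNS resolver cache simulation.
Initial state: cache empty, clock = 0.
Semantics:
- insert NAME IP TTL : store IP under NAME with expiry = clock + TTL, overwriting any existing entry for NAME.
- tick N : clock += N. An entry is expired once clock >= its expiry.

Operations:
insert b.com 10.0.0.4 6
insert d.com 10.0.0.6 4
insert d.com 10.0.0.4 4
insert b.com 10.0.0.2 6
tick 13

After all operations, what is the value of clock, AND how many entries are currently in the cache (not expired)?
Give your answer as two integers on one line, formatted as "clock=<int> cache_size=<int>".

Op 1: insert b.com -> 10.0.0.4 (expiry=0+6=6). clock=0
Op 2: insert d.com -> 10.0.0.6 (expiry=0+4=4). clock=0
Op 3: insert d.com -> 10.0.0.4 (expiry=0+4=4). clock=0
Op 4: insert b.com -> 10.0.0.2 (expiry=0+6=6). clock=0
Op 5: tick 13 -> clock=13. purged={b.com,d.com}
Final clock = 13
Final cache (unexpired): {} -> size=0

Answer: clock=13 cache_size=0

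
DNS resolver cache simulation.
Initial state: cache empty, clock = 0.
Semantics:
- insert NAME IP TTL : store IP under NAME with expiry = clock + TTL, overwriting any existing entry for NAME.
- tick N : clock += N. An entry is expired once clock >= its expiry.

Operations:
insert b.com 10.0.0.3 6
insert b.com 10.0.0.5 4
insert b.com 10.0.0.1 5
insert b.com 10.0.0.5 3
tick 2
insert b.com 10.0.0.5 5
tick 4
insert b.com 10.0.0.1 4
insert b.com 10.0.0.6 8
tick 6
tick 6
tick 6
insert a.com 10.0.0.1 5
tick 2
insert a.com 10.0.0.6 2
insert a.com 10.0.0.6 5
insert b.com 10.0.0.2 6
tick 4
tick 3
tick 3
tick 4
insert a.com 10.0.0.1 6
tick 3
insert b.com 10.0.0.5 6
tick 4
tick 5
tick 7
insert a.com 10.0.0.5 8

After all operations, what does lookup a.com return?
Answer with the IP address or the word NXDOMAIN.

Op 1: insert b.com -> 10.0.0.3 (expiry=0+6=6). clock=0
Op 2: insert b.com -> 10.0.0.5 (expiry=0+4=4). clock=0
Op 3: insert b.com -> 10.0.0.1 (expiry=0+5=5). clock=0
Op 4: insert b.com -> 10.0.0.5 (expiry=0+3=3). clock=0
Op 5: tick 2 -> clock=2.
Op 6: insert b.com -> 10.0.0.5 (expiry=2+5=7). clock=2
Op 7: tick 4 -> clock=6.
Op 8: insert b.com -> 10.0.0.1 (expiry=6+4=10). clock=6
Op 9: insert b.com -> 10.0.0.6 (expiry=6+8=14). clock=6
Op 10: tick 6 -> clock=12.
Op 11: tick 6 -> clock=18. purged={b.com}
Op 12: tick 6 -> clock=24.
Op 13: insert a.com -> 10.0.0.1 (expiry=24+5=29). clock=24
Op 14: tick 2 -> clock=26.
Op 15: insert a.com -> 10.0.0.6 (expiry=26+2=28). clock=26
Op 16: insert a.com -> 10.0.0.6 (expiry=26+5=31). clock=26
Op 17: insert b.com -> 10.0.0.2 (expiry=26+6=32). clock=26
Op 18: tick 4 -> clock=30.
Op 19: tick 3 -> clock=33. purged={a.com,b.com}
Op 20: tick 3 -> clock=36.
Op 21: tick 4 -> clock=40.
Op 22: insert a.com -> 10.0.0.1 (expiry=40+6=46). clock=40
Op 23: tick 3 -> clock=43.
Op 24: insert b.com -> 10.0.0.5 (expiry=43+6=49). clock=43
Op 25: tick 4 -> clock=47. purged={a.com}
Op 26: tick 5 -> clock=52. purged={b.com}
Op 27: tick 7 -> clock=59.
Op 28: insert a.com -> 10.0.0.5 (expiry=59+8=67). clock=59
lookup a.com: present, ip=10.0.0.5 expiry=67 > clock=59

Answer: 10.0.0.5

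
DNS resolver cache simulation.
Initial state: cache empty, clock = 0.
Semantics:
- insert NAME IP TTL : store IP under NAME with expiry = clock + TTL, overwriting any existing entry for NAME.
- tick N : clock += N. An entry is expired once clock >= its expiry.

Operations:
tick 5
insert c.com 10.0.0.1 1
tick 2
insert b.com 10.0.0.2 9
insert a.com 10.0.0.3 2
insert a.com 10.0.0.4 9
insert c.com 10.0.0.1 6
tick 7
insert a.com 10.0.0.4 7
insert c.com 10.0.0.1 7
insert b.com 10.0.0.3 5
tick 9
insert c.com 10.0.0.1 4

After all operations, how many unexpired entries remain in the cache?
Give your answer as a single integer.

Op 1: tick 5 -> clock=5.
Op 2: insert c.com -> 10.0.0.1 (expiry=5+1=6). clock=5
Op 3: tick 2 -> clock=7. purged={c.com}
Op 4: insert b.com -> 10.0.0.2 (expiry=7+9=16). clock=7
Op 5: insert a.com -> 10.0.0.3 (expiry=7+2=9). clock=7
Op 6: insert a.com -> 10.0.0.4 (expiry=7+9=16). clock=7
Op 7: insert c.com -> 10.0.0.1 (expiry=7+6=13). clock=7
Op 8: tick 7 -> clock=14. purged={c.com}
Op 9: insert a.com -> 10.0.0.4 (expiry=14+7=21). clock=14
Op 10: insert c.com -> 10.0.0.1 (expiry=14+7=21). clock=14
Op 11: insert b.com -> 10.0.0.3 (expiry=14+5=19). clock=14
Op 12: tick 9 -> clock=23. purged={a.com,b.com,c.com}
Op 13: insert c.com -> 10.0.0.1 (expiry=23+4=27). clock=23
Final cache (unexpired): {c.com} -> size=1

Answer: 1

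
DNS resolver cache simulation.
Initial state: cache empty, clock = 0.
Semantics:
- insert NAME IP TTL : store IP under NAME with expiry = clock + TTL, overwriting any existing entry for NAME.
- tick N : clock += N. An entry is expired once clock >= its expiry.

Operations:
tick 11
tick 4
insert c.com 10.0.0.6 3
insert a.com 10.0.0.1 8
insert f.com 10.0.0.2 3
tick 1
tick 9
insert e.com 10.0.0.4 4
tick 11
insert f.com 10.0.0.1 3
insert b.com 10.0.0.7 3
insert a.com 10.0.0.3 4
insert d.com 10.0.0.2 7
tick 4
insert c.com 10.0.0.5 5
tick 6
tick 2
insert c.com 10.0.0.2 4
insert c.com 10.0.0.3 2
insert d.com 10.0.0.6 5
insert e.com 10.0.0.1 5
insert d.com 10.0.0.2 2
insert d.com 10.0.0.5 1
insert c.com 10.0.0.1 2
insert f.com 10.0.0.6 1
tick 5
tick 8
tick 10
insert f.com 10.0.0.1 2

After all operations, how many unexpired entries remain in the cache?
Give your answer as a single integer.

Answer: 1

Derivation:
Op 1: tick 11 -> clock=11.
Op 2: tick 4 -> clock=15.
Op 3: insert c.com -> 10.0.0.6 (expiry=15+3=18). clock=15
Op 4: insert a.com -> 10.0.0.1 (expiry=15+8=23). clock=15
Op 5: insert f.com -> 10.0.0.2 (expiry=15+3=18). clock=15
Op 6: tick 1 -> clock=16.
Op 7: tick 9 -> clock=25. purged={a.com,c.com,f.com}
Op 8: insert e.com -> 10.0.0.4 (expiry=25+4=29). clock=25
Op 9: tick 11 -> clock=36. purged={e.com}
Op 10: insert f.com -> 10.0.0.1 (expiry=36+3=39). clock=36
Op 11: insert b.com -> 10.0.0.7 (expiry=36+3=39). clock=36
Op 12: insert a.com -> 10.0.0.3 (expiry=36+4=40). clock=36
Op 13: insert d.com -> 10.0.0.2 (expiry=36+7=43). clock=36
Op 14: tick 4 -> clock=40. purged={a.com,b.com,f.com}
Op 15: insert c.com -> 10.0.0.5 (expiry=40+5=45). clock=40
Op 16: tick 6 -> clock=46. purged={c.com,d.com}
Op 17: tick 2 -> clock=48.
Op 18: insert c.com -> 10.0.0.2 (expiry=48+4=52). clock=48
Op 19: insert c.com -> 10.0.0.3 (expiry=48+2=50). clock=48
Op 20: insert d.com -> 10.0.0.6 (expiry=48+5=53). clock=48
Op 21: insert e.com -> 10.0.0.1 (expiry=48+5=53). clock=48
Op 22: insert d.com -> 10.0.0.2 (expiry=48+2=50). clock=48
Op 23: insert d.com -> 10.0.0.5 (expiry=48+1=49). clock=48
Op 24: insert c.com -> 10.0.0.1 (expiry=48+2=50). clock=48
Op 25: insert f.com -> 10.0.0.6 (expiry=48+1=49). clock=48
Op 26: tick 5 -> clock=53. purged={c.com,d.com,e.com,f.com}
Op 27: tick 8 -> clock=61.
Op 28: tick 10 -> clock=71.
Op 29: insert f.com -> 10.0.0.1 (expiry=71+2=73). clock=71
Final cache (unexpired): {f.com} -> size=1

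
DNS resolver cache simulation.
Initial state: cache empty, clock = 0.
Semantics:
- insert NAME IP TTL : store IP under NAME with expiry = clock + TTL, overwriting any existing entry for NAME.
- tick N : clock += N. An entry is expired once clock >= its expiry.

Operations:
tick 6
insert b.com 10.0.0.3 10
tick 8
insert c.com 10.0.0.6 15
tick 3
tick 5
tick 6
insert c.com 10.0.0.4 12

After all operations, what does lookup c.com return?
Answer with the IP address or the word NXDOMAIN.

Op 1: tick 6 -> clock=6.
Op 2: insert b.com -> 10.0.0.3 (expiry=6+10=16). clock=6
Op 3: tick 8 -> clock=14.
Op 4: insert c.com -> 10.0.0.6 (expiry=14+15=29). clock=14
Op 5: tick 3 -> clock=17. purged={b.com}
Op 6: tick 5 -> clock=22.
Op 7: tick 6 -> clock=28.
Op 8: insert c.com -> 10.0.0.4 (expiry=28+12=40). clock=28
lookup c.com: present, ip=10.0.0.4 expiry=40 > clock=28

Answer: 10.0.0.4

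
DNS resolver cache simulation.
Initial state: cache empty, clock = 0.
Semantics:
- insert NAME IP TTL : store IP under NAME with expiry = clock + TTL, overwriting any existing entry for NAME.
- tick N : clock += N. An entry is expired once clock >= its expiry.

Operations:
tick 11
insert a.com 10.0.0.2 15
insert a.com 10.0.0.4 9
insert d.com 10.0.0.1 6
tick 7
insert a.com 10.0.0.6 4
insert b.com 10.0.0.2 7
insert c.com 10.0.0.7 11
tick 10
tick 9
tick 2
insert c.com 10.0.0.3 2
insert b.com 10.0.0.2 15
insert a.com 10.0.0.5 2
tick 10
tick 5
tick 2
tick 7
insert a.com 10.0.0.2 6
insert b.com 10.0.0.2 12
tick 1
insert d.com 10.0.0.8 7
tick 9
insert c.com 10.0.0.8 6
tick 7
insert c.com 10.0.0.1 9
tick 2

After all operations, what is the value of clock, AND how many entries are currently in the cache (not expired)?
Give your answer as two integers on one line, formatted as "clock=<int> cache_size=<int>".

Answer: clock=82 cache_size=1

Derivation:
Op 1: tick 11 -> clock=11.
Op 2: insert a.com -> 10.0.0.2 (expiry=11+15=26). clock=11
Op 3: insert a.com -> 10.0.0.4 (expiry=11+9=20). clock=11
Op 4: insert d.com -> 10.0.0.1 (expiry=11+6=17). clock=11
Op 5: tick 7 -> clock=18. purged={d.com}
Op 6: insert a.com -> 10.0.0.6 (expiry=18+4=22). clock=18
Op 7: insert b.com -> 10.0.0.2 (expiry=18+7=25). clock=18
Op 8: insert c.com -> 10.0.0.7 (expiry=18+11=29). clock=18
Op 9: tick 10 -> clock=28. purged={a.com,b.com}
Op 10: tick 9 -> clock=37. purged={c.com}
Op 11: tick 2 -> clock=39.
Op 12: insert c.com -> 10.0.0.3 (expiry=39+2=41). clock=39
Op 13: insert b.com -> 10.0.0.2 (expiry=39+15=54). clock=39
Op 14: insert a.com -> 10.0.0.5 (expiry=39+2=41). clock=39
Op 15: tick 10 -> clock=49. purged={a.com,c.com}
Op 16: tick 5 -> clock=54. purged={b.com}
Op 17: tick 2 -> clock=56.
Op 18: tick 7 -> clock=63.
Op 19: insert a.com -> 10.0.0.2 (expiry=63+6=69). clock=63
Op 20: insert b.com -> 10.0.0.2 (expiry=63+12=75). clock=63
Op 21: tick 1 -> clock=64.
Op 22: insert d.com -> 10.0.0.8 (expiry=64+7=71). clock=64
Op 23: tick 9 -> clock=73. purged={a.com,d.com}
Op 24: insert c.com -> 10.0.0.8 (expiry=73+6=79). clock=73
Op 25: tick 7 -> clock=80. purged={b.com,c.com}
Op 26: insert c.com -> 10.0.0.1 (expiry=80+9=89). clock=80
Op 27: tick 2 -> clock=82.
Final clock = 82
Final cache (unexpired): {c.com} -> size=1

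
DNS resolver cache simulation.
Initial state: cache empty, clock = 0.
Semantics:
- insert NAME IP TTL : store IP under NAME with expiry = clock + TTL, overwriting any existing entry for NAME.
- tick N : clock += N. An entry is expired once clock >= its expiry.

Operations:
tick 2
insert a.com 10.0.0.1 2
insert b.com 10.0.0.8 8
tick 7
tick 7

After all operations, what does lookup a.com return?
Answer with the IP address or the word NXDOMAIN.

Answer: NXDOMAIN

Derivation:
Op 1: tick 2 -> clock=2.
Op 2: insert a.com -> 10.0.0.1 (expiry=2+2=4). clock=2
Op 3: insert b.com -> 10.0.0.8 (expiry=2+8=10). clock=2
Op 4: tick 7 -> clock=9. purged={a.com}
Op 5: tick 7 -> clock=16. purged={b.com}
lookup a.com: not in cache (expired or never inserted)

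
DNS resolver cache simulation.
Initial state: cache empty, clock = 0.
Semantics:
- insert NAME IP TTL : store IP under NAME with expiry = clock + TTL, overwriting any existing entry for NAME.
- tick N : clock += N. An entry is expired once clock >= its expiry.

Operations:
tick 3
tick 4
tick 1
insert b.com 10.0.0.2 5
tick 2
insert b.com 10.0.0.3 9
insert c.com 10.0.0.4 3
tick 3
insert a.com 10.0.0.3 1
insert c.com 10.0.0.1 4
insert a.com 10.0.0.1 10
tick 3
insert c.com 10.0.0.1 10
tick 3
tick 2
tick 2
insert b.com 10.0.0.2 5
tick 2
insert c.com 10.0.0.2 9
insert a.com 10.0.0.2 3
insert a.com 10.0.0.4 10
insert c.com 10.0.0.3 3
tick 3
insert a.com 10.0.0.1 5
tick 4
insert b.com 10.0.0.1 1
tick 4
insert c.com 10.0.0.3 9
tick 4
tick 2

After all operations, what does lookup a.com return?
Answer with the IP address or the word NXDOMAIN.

Op 1: tick 3 -> clock=3.
Op 2: tick 4 -> clock=7.
Op 3: tick 1 -> clock=8.
Op 4: insert b.com -> 10.0.0.2 (expiry=8+5=13). clock=8
Op 5: tick 2 -> clock=10.
Op 6: insert b.com -> 10.0.0.3 (expiry=10+9=19). clock=10
Op 7: insert c.com -> 10.0.0.4 (expiry=10+3=13). clock=10
Op 8: tick 3 -> clock=13. purged={c.com}
Op 9: insert a.com -> 10.0.0.3 (expiry=13+1=14). clock=13
Op 10: insert c.com -> 10.0.0.1 (expiry=13+4=17). clock=13
Op 11: insert a.com -> 10.0.0.1 (expiry=13+10=23). clock=13
Op 12: tick 3 -> clock=16.
Op 13: insert c.com -> 10.0.0.1 (expiry=16+10=26). clock=16
Op 14: tick 3 -> clock=19. purged={b.com}
Op 15: tick 2 -> clock=21.
Op 16: tick 2 -> clock=23. purged={a.com}
Op 17: insert b.com -> 10.0.0.2 (expiry=23+5=28). clock=23
Op 18: tick 2 -> clock=25.
Op 19: insert c.com -> 10.0.0.2 (expiry=25+9=34). clock=25
Op 20: insert a.com -> 10.0.0.2 (expiry=25+3=28). clock=25
Op 21: insert a.com -> 10.0.0.4 (expiry=25+10=35). clock=25
Op 22: insert c.com -> 10.0.0.3 (expiry=25+3=28). clock=25
Op 23: tick 3 -> clock=28. purged={b.com,c.com}
Op 24: insert a.com -> 10.0.0.1 (expiry=28+5=33). clock=28
Op 25: tick 4 -> clock=32.
Op 26: insert b.com -> 10.0.0.1 (expiry=32+1=33). clock=32
Op 27: tick 4 -> clock=36. purged={a.com,b.com}
Op 28: insert c.com -> 10.0.0.3 (expiry=36+9=45). clock=36
Op 29: tick 4 -> clock=40.
Op 30: tick 2 -> clock=42.
lookup a.com: not in cache (expired or never inserted)

Answer: NXDOMAIN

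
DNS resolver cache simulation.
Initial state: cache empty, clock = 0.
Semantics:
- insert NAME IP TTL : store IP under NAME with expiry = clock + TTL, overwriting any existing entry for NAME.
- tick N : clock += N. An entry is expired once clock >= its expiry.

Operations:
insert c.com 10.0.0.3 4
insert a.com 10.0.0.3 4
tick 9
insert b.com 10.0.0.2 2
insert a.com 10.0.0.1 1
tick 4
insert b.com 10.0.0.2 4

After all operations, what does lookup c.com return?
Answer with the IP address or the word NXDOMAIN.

Op 1: insert c.com -> 10.0.0.3 (expiry=0+4=4). clock=0
Op 2: insert a.com -> 10.0.0.3 (expiry=0+4=4). clock=0
Op 3: tick 9 -> clock=9. purged={a.com,c.com}
Op 4: insert b.com -> 10.0.0.2 (expiry=9+2=11). clock=9
Op 5: insert a.com -> 10.0.0.1 (expiry=9+1=10). clock=9
Op 6: tick 4 -> clock=13. purged={a.com,b.com}
Op 7: insert b.com -> 10.0.0.2 (expiry=13+4=17). clock=13
lookup c.com: not in cache (expired or never inserted)

Answer: NXDOMAIN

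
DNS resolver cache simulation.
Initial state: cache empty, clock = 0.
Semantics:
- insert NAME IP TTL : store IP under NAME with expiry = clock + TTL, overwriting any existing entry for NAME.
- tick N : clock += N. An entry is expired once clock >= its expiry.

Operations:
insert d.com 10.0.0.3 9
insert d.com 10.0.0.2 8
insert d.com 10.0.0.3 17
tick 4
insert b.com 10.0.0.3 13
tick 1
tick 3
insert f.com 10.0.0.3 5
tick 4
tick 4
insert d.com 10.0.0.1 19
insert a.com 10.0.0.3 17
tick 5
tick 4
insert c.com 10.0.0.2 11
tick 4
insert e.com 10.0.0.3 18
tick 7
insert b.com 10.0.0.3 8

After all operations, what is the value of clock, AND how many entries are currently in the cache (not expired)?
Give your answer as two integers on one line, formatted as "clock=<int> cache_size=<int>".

Answer: clock=36 cache_size=2

Derivation:
Op 1: insert d.com -> 10.0.0.3 (expiry=0+9=9). clock=0
Op 2: insert d.com -> 10.0.0.2 (expiry=0+8=8). clock=0
Op 3: insert d.com -> 10.0.0.3 (expiry=0+17=17). clock=0
Op 4: tick 4 -> clock=4.
Op 5: insert b.com -> 10.0.0.3 (expiry=4+13=17). clock=4
Op 6: tick 1 -> clock=5.
Op 7: tick 3 -> clock=8.
Op 8: insert f.com -> 10.0.0.3 (expiry=8+5=13). clock=8
Op 9: tick 4 -> clock=12.
Op 10: tick 4 -> clock=16. purged={f.com}
Op 11: insert d.com -> 10.0.0.1 (expiry=16+19=35). clock=16
Op 12: insert a.com -> 10.0.0.3 (expiry=16+17=33). clock=16
Op 13: tick 5 -> clock=21. purged={b.com}
Op 14: tick 4 -> clock=25.
Op 15: insert c.com -> 10.0.0.2 (expiry=25+11=36). clock=25
Op 16: tick 4 -> clock=29.
Op 17: insert e.com -> 10.0.0.3 (expiry=29+18=47). clock=29
Op 18: tick 7 -> clock=36. purged={a.com,c.com,d.com}
Op 19: insert b.com -> 10.0.0.3 (expiry=36+8=44). clock=36
Final clock = 36
Final cache (unexpired): {b.com,e.com} -> size=2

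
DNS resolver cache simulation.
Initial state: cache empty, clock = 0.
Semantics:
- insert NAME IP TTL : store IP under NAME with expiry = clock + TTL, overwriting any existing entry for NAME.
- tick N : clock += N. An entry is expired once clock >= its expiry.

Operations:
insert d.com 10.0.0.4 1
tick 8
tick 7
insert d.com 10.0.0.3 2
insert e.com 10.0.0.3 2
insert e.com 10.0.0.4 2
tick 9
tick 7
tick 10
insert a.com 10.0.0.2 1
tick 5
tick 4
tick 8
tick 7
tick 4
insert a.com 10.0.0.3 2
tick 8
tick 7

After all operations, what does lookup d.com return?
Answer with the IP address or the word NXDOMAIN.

Op 1: insert d.com -> 10.0.0.4 (expiry=0+1=1). clock=0
Op 2: tick 8 -> clock=8. purged={d.com}
Op 3: tick 7 -> clock=15.
Op 4: insert d.com -> 10.0.0.3 (expiry=15+2=17). clock=15
Op 5: insert e.com -> 10.0.0.3 (expiry=15+2=17). clock=15
Op 6: insert e.com -> 10.0.0.4 (expiry=15+2=17). clock=15
Op 7: tick 9 -> clock=24. purged={d.com,e.com}
Op 8: tick 7 -> clock=31.
Op 9: tick 10 -> clock=41.
Op 10: insert a.com -> 10.0.0.2 (expiry=41+1=42). clock=41
Op 11: tick 5 -> clock=46. purged={a.com}
Op 12: tick 4 -> clock=50.
Op 13: tick 8 -> clock=58.
Op 14: tick 7 -> clock=65.
Op 15: tick 4 -> clock=69.
Op 16: insert a.com -> 10.0.0.3 (expiry=69+2=71). clock=69
Op 17: tick 8 -> clock=77. purged={a.com}
Op 18: tick 7 -> clock=84.
lookup d.com: not in cache (expired or never inserted)

Answer: NXDOMAIN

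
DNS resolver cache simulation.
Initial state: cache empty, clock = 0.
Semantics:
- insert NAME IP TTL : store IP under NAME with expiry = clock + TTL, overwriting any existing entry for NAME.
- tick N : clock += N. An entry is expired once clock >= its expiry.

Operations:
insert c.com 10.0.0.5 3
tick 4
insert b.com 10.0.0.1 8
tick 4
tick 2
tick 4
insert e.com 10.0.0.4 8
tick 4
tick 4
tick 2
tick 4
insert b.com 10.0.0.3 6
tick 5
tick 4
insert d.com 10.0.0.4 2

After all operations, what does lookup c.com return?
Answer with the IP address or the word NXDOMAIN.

Answer: NXDOMAIN

Derivation:
Op 1: insert c.com -> 10.0.0.5 (expiry=0+3=3). clock=0
Op 2: tick 4 -> clock=4. purged={c.com}
Op 3: insert b.com -> 10.0.0.1 (expiry=4+8=12). clock=4
Op 4: tick 4 -> clock=8.
Op 5: tick 2 -> clock=10.
Op 6: tick 4 -> clock=14. purged={b.com}
Op 7: insert e.com -> 10.0.0.4 (expiry=14+8=22). clock=14
Op 8: tick 4 -> clock=18.
Op 9: tick 4 -> clock=22. purged={e.com}
Op 10: tick 2 -> clock=24.
Op 11: tick 4 -> clock=28.
Op 12: insert b.com -> 10.0.0.3 (expiry=28+6=34). clock=28
Op 13: tick 5 -> clock=33.
Op 14: tick 4 -> clock=37. purged={b.com}
Op 15: insert d.com -> 10.0.0.4 (expiry=37+2=39). clock=37
lookup c.com: not in cache (expired or never inserted)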